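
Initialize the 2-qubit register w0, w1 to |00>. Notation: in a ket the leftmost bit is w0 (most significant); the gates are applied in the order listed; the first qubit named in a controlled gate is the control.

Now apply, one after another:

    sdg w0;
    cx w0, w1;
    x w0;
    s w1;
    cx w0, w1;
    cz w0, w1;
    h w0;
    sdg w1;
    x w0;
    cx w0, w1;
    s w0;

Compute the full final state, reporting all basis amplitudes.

After the circuit, the state carries amplitude 0 on |00>, -sqrt(2)*I/2 on |01>, -sqrt(2)/2 on |10>, 0 on |11>.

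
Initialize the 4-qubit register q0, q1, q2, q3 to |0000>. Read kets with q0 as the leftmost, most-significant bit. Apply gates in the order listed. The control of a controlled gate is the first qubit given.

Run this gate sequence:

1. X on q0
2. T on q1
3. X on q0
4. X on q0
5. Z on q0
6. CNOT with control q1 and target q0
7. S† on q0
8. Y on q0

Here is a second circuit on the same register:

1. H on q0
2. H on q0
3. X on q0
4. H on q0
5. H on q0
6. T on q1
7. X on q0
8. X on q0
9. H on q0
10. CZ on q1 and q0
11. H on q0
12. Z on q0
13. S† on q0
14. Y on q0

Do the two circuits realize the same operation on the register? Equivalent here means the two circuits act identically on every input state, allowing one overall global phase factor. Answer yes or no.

No, they are not equivalent — no single phase factor reconciles the two unitaries.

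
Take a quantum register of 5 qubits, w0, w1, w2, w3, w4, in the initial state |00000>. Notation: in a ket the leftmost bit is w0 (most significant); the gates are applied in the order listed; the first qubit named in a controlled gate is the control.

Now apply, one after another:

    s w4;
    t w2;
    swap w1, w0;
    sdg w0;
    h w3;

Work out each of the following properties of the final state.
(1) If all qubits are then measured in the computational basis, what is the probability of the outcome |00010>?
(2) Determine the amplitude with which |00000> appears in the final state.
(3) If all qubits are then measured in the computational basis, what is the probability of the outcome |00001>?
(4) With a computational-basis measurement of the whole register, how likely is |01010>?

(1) Outcome |00010> occurs with probability 1/2.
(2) The final state's coefficient on |00000> equals sqrt(2)/2.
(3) Outcome |00001> occurs with probability 0.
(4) Outcome |01010> occurs with probability 0.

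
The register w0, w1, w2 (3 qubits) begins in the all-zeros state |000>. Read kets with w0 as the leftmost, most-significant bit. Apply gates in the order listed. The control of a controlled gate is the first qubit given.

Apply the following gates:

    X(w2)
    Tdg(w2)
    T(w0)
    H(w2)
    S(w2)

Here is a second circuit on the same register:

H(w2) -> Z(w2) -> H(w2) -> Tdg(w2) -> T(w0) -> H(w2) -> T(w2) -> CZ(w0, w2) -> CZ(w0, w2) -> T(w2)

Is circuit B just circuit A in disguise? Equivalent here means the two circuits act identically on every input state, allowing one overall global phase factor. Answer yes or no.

Yes: on every input state the two circuits agree up to one overall phase factor.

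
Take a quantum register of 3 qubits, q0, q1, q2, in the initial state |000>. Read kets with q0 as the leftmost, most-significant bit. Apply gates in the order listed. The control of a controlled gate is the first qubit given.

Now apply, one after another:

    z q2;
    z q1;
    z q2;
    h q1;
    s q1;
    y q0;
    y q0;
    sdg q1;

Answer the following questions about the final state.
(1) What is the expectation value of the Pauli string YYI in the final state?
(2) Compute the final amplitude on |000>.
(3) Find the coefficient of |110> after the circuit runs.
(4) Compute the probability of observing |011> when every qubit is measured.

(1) The observable YYI averages to 0. Key observation: gates 5-8 undo each other exactly, leaving only the rest of the circuit to track.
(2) The amplitude on |000> is sqrt(2)/2.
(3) The final state's coefficient on |110> equals 0.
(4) The probability of measuring |011> is 0.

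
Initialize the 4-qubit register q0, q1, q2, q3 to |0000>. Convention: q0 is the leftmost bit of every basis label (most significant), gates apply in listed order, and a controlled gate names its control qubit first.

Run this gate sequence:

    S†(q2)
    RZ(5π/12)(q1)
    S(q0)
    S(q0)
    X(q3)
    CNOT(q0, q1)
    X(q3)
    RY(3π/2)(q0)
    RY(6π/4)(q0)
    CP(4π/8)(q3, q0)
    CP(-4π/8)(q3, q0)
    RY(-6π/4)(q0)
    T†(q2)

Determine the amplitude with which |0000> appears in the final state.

The final state's coefficient on |0000> equals sqrt(2)*exp(19*I*pi/24)/2.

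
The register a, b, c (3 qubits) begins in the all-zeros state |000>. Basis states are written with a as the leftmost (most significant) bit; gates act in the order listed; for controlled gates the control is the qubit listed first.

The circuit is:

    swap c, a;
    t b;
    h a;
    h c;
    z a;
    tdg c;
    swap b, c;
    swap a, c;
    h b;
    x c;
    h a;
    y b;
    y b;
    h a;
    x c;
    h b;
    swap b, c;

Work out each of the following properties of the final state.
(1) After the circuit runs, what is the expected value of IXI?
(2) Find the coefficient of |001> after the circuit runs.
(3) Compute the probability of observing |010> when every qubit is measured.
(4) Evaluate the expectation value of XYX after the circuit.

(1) The observable IXI averages to -1.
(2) The amplitude on |001> is -exp(3*I*pi/4)/2.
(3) The probability of measuring |010> is 1/4.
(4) The expectation value of XYX is 0.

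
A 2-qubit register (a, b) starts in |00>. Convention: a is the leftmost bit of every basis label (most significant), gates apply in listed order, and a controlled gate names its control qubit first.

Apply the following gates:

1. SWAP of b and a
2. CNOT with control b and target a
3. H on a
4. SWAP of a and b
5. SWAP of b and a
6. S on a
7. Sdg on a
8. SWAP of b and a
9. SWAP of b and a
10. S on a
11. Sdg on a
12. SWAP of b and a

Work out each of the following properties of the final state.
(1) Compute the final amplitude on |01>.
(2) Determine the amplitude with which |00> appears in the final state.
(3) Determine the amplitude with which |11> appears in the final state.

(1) The final state's coefficient on |01> equals sqrt(2)/2.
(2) |00> carries amplitude sqrt(2)/2 in the final state.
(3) The amplitude on |11> is 0.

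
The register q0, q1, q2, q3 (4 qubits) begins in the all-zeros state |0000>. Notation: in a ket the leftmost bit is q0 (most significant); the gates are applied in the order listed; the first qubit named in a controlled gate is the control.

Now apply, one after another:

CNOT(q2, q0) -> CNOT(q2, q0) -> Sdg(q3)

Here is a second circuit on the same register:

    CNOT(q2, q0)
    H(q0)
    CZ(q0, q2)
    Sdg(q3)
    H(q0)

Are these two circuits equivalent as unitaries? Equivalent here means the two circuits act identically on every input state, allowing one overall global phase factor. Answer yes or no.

Yes: on every input state the two circuits agree up to one overall phase factor.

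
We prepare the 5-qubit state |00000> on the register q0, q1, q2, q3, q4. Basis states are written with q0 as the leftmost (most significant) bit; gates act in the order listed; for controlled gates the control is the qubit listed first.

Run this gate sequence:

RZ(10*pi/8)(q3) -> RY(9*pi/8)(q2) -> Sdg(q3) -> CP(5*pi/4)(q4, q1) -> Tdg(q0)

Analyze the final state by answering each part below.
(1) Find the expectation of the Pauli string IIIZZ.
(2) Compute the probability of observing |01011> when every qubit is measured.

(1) The expectation value of IIIZZ is 1.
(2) The probability of measuring |01011> is 0.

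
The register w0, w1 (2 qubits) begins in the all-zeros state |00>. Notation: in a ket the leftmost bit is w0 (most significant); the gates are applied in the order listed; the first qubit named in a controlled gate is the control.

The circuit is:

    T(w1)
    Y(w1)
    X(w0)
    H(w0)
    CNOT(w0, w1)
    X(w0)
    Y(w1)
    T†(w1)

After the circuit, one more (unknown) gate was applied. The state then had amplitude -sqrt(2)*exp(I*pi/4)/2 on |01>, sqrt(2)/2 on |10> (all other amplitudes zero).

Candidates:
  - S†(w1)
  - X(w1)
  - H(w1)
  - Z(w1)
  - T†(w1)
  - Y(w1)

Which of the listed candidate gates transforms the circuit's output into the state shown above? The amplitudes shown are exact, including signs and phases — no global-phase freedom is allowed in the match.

The applied gate was S†(w1).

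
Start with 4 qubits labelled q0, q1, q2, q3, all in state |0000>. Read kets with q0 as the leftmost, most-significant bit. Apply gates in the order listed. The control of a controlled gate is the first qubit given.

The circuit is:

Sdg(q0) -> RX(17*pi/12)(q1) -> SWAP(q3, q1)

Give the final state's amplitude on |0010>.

The amplitude on |0010> is 0.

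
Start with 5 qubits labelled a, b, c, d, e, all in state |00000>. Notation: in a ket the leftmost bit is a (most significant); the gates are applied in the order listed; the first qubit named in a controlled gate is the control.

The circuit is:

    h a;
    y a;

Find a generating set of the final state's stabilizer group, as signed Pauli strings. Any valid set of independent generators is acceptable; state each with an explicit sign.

One valid set of independent stabilizer generators is -XIIII, +IZIII, +IIZII, +IIIZI, +IIIIZ (any independent generating set of the same group is equally correct).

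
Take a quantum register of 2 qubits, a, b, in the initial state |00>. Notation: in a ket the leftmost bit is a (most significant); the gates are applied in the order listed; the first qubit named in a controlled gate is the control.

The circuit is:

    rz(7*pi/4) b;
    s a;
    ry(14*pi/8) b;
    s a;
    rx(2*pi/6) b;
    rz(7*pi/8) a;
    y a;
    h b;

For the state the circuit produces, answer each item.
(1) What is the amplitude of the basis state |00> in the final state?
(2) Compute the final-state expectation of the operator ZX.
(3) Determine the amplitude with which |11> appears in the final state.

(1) The final state's coefficient on |00> equals 0.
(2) The expectation value of ZX is -sqrt(2)/4.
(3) The final state's coefficient on |11> equals sqrt(2)*sqrt(1/2 - sqrt(2)/4)*exp(11*I*pi/16)/4 - sqrt(6)*I*sqrt(1/2 - sqrt(2)/4)*exp(11*I*pi/16)/4 + sqrt(2)*sqrt(sqrt(2)/4 + 1/2)*exp(11*I*pi/16)/4 - sqrt(6)*I*sqrt(sqrt(2)/4 + 1/2)*exp(11*I*pi/16)/4.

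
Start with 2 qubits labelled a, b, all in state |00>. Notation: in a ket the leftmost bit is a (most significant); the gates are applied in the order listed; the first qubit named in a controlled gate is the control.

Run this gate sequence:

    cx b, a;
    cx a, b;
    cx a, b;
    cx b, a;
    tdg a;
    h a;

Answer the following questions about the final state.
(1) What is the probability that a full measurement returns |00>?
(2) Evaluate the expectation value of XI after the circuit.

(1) Outcome |00> occurs with probability 1/2. Key observation: gates 2-3 undo each other exactly, leaving only the rest of the circuit to track.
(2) In the final state, XI has expectation 1.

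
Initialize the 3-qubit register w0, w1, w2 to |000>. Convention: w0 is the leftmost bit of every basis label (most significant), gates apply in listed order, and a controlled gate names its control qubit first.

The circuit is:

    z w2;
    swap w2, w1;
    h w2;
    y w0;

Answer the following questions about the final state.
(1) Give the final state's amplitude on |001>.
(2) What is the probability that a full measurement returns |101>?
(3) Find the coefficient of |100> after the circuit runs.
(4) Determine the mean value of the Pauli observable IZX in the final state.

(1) |001> carries amplitude 0 in the final state.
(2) A full measurement returns |101> with probability 1/2.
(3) The final state's coefficient on |100> equals sqrt(2)*I/2.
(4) The expectation value of IZX is 1.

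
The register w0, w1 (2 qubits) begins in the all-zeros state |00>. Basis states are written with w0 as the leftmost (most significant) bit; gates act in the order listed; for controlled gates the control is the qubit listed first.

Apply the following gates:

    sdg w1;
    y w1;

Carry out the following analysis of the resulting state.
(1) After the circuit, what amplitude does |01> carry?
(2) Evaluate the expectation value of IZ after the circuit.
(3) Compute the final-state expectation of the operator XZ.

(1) |01> carries amplitude I in the final state.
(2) The expectation value of IZ is -1.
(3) In the final state, XZ has expectation 0.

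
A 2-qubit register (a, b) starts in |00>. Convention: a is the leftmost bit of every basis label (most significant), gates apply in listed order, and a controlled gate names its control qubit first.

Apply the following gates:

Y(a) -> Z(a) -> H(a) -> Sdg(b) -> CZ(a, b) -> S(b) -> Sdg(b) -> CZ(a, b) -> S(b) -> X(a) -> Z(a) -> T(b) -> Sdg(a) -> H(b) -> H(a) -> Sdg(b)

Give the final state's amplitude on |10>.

The final state's coefficient on |10> equals sqrt(2)*(-1 + I)/4. Key observation: steps 4-9 multiply out to the identity, so the circuit reduces to the remaining gates.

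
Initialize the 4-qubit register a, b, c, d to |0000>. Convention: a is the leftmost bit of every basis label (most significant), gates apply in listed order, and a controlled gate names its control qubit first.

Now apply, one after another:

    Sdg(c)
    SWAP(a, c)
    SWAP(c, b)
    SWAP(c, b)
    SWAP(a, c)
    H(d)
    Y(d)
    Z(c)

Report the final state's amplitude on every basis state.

The resulting statevector has amplitude -sqrt(2)*I/2 on |0000>, sqrt(2)*I/2 on |0001>, and 0 on every other basis state. Key observation: steps 2-5 multiply out to the identity, so the circuit reduces to the remaining gates.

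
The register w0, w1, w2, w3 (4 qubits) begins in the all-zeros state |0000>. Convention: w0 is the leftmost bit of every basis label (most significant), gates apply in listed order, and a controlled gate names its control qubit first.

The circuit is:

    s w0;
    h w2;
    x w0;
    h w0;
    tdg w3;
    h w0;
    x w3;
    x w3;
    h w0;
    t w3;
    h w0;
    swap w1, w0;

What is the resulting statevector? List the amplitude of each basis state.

The final amplitudes are sqrt(2)/2 on |0100>, sqrt(2)/2 on |0110>, and 0 on every other basis state. Key observation: the block from step 4 through step 11 cancels to the identity and can be dropped.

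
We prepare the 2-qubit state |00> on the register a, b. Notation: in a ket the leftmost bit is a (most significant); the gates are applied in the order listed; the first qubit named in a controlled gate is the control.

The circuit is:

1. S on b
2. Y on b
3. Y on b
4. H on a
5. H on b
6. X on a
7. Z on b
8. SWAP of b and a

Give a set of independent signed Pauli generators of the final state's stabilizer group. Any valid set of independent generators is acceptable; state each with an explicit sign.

One valid set of independent stabilizer generators is -XI, +IX (any independent generating set of the same group is equally correct).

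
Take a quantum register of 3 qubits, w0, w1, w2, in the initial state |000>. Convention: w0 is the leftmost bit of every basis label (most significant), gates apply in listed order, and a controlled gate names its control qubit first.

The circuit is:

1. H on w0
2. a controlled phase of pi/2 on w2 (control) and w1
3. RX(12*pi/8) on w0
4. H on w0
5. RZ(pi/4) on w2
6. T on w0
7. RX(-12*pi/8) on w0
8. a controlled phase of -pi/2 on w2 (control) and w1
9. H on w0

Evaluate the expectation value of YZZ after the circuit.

In the final state, YZZ has expectation 1.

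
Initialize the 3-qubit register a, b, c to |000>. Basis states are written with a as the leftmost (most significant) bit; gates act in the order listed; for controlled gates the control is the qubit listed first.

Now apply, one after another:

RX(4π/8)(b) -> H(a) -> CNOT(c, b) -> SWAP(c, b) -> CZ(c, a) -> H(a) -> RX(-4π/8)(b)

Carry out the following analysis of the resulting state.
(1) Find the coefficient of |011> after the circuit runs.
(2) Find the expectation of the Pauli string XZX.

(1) The final state's coefficient on |011> equals 0.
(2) In the final state, XZX has expectation 0.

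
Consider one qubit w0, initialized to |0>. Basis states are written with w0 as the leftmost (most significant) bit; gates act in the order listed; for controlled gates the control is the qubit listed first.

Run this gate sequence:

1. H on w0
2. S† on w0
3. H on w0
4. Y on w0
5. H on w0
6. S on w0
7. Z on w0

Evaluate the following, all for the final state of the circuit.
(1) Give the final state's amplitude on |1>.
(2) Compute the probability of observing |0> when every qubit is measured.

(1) The final state's coefficient on |1> equals -sqrt(2)/2.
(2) The probability of measuring |0> is 1/2.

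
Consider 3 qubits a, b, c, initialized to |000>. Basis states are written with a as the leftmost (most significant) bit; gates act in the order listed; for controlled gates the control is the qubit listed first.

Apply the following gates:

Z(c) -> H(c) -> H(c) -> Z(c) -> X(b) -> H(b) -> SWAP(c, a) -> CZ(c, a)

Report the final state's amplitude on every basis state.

After the circuit, the state carries amplitude sqrt(2)/2 on |000>, -sqrt(2)/2 on |010>, and 0 on every other basis state. Key observation: gates 1-4 undo each other exactly, leaving only the rest of the circuit to track.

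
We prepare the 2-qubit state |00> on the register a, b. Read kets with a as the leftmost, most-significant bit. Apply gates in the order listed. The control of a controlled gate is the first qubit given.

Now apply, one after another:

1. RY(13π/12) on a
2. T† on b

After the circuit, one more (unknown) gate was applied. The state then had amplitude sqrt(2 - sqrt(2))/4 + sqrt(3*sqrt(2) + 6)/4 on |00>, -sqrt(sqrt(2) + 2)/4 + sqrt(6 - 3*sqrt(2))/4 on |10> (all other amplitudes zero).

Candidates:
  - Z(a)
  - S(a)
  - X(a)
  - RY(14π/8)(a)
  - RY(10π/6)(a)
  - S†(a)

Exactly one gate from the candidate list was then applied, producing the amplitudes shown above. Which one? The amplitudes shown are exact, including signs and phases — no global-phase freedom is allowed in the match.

The applied gate was X(a).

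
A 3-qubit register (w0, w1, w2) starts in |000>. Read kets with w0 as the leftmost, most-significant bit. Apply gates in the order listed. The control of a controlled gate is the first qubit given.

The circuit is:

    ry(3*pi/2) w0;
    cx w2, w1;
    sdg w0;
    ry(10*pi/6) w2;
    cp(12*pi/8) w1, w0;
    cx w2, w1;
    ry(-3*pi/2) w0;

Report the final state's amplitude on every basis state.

The final amplitudes are sqrt(3)*(-1 + I)/4 on |000>, 0 on |001>, 0 on |010>, 1/4 - I/4 on |011>, sqrt(3)*(-1 - I)/4 on |100>, 0 on |101>, 0 on |110>, 1/4 + I/4 on |111>.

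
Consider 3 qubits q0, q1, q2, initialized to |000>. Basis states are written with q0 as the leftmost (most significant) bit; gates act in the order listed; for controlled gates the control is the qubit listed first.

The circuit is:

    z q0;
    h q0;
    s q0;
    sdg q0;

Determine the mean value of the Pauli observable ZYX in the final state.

The observable ZYX averages to 0. Key observation: the block from step 3 through step 4 cancels to the identity and can be dropped.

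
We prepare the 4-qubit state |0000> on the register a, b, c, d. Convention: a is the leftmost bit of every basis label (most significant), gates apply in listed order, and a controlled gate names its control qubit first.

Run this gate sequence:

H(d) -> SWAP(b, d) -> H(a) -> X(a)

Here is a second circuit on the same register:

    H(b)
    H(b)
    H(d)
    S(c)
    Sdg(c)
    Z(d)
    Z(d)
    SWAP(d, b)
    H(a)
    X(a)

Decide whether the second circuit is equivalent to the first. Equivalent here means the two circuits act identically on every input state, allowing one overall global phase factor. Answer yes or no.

Yes, they are equivalent — the unitaries differ by at most a global phase.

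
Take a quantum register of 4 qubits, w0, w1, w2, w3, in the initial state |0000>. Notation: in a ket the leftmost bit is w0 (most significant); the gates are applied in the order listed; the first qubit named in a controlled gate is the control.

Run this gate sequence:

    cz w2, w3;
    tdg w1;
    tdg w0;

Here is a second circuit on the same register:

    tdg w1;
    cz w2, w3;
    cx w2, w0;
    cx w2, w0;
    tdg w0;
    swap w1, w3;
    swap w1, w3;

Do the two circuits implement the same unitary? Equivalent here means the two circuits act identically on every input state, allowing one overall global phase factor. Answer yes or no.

Yes, they are equivalent — the unitaries differ by at most a global phase.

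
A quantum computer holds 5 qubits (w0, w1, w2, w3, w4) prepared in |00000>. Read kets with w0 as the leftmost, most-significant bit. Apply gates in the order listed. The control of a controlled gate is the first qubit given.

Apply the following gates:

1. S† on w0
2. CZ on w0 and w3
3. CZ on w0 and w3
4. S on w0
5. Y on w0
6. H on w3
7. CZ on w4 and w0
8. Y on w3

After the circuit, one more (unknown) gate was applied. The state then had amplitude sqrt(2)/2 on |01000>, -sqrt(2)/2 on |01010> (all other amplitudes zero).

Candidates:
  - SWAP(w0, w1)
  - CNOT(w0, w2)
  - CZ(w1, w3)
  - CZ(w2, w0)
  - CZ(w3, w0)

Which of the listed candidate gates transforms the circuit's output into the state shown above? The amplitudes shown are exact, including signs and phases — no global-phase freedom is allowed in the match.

The applied gate was SWAP(w0, w1). Key observation: steps 1-4 multiply out to the identity, so the circuit reduces to the remaining gates.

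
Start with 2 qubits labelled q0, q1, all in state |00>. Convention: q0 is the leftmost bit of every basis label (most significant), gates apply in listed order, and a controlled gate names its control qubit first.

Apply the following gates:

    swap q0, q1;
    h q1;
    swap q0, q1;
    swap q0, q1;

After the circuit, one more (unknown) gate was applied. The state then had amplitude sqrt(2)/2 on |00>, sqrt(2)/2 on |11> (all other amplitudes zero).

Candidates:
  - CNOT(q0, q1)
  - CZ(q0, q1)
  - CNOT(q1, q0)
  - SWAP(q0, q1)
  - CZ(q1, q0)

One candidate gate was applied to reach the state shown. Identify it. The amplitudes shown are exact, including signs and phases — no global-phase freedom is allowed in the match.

The applied gate was CNOT(q1, q0). Key observation: gates 3-4 undo each other exactly, leaving only the rest of the circuit to track.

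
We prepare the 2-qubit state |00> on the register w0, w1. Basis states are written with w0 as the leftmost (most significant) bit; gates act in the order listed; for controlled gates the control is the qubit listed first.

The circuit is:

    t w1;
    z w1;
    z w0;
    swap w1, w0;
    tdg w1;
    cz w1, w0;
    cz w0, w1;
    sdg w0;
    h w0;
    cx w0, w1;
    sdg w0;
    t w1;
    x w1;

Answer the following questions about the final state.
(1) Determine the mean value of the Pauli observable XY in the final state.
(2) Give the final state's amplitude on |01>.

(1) In the final state, XY has expectation sqrt(2)/2.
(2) The final state's coefficient on |01> equals sqrt(2)/2.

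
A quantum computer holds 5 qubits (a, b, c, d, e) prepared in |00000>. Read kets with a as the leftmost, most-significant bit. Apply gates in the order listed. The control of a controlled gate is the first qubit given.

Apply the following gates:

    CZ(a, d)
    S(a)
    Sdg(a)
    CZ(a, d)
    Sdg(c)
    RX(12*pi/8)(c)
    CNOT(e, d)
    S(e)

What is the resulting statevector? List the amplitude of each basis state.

After the circuit, the state carries amplitude -sqrt(2)/2 on |00000>, -sqrt(2)*I/2 on |00100>, and 0 on every other basis state. Key observation: the block from step 1 through step 4 cancels to the identity and can be dropped.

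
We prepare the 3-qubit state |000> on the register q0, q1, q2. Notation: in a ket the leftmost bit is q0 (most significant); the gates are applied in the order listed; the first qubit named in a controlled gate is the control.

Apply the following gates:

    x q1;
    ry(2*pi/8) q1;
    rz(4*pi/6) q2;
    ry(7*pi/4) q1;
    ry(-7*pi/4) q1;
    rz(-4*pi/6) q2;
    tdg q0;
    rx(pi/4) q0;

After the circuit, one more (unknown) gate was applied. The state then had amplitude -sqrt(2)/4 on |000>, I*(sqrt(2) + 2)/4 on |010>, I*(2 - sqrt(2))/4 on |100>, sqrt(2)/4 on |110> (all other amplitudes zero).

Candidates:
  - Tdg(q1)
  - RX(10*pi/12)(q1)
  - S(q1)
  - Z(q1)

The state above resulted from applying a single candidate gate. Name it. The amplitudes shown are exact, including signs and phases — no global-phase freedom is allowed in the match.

The unique candidate consistent with the amplitudes is S(q1). Key observation: gates 3-6 undo each other exactly, leaving only the rest of the circuit to track.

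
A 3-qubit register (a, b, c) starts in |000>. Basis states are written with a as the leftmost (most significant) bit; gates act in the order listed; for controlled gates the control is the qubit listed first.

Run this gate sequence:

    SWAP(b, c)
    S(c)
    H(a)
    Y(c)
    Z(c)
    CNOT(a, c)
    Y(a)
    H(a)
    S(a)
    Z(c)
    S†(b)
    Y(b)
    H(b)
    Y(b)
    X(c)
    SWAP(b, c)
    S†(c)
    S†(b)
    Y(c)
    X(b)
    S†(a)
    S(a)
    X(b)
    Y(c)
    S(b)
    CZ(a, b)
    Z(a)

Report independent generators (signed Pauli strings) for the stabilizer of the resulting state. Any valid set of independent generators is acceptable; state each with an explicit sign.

The final state is stabilized by the group generated by +YII, +IXI, -IIY; other independent generating sets are equally valid.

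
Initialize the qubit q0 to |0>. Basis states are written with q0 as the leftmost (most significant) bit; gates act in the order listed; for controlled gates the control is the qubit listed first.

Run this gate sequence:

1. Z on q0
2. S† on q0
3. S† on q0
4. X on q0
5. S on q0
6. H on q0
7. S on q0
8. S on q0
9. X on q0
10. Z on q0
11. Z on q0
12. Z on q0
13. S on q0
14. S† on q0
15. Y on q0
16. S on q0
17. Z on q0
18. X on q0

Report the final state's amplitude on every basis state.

The final amplitudes are sqrt(2)*I/2 on |0>, -sqrt(2)/2 on |1>.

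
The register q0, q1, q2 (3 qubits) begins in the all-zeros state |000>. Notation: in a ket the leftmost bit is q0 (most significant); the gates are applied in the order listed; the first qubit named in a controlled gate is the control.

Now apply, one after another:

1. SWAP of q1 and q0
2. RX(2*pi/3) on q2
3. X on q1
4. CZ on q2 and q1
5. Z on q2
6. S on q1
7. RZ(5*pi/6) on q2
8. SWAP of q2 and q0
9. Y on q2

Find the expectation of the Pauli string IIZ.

The expectation value of IIZ is -1.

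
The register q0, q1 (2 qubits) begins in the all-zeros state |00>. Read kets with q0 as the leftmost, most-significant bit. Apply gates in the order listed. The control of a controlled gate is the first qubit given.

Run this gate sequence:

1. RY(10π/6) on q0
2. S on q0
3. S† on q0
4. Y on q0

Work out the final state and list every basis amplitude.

The final amplitudes are -I/2 on |00>, 0 on |01>, -sqrt(3)*I/2 on |10>, 0 on |11>. Key observation: steps 2-3 multiply out to the identity, so the circuit reduces to the remaining gates.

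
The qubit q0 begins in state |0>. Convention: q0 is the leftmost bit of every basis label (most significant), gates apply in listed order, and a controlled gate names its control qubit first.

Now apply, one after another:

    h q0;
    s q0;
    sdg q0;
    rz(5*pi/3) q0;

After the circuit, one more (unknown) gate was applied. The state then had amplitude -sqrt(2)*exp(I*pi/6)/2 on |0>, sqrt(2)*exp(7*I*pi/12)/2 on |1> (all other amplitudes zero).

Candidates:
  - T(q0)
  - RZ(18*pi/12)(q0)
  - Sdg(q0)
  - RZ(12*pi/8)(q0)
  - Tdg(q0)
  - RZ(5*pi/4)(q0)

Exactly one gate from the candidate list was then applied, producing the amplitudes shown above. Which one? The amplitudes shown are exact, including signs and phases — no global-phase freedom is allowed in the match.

The applied gate was Tdg(q0). Key observation: the block from step 2 through step 3 cancels to the identity and can be dropped.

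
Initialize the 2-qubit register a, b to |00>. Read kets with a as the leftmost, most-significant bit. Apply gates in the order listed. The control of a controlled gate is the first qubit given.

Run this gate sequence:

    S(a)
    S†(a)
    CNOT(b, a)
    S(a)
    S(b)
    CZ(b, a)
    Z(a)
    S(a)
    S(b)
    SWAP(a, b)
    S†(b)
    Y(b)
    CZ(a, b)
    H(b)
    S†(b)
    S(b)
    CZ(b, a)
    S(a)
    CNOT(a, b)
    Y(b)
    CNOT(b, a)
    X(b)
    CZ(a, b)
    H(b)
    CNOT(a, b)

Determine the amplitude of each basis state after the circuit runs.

The final amplitudes are -1/2 on |00>, 1/2 on |01>, -1/2 on |10>, -1/2 on |11>.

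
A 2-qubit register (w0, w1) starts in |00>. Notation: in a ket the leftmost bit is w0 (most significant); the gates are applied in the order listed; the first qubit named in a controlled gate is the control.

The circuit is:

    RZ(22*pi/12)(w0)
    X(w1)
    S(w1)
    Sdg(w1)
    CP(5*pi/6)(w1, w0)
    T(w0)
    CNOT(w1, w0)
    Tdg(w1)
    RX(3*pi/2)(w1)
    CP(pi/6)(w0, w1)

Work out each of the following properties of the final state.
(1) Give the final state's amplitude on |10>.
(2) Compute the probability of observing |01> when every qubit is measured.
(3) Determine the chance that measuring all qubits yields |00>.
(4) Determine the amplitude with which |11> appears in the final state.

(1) The amplitude on |10> is sqrt(2)*exp(I*pi/3)/2. Key observation: the block from step 3 through step 4 cancels to the identity and can be dropped.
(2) Outcome |01> occurs with probability 0.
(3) Outcome |00> occurs with probability 0.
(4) The amplitude on |11> is sqrt(2)/2.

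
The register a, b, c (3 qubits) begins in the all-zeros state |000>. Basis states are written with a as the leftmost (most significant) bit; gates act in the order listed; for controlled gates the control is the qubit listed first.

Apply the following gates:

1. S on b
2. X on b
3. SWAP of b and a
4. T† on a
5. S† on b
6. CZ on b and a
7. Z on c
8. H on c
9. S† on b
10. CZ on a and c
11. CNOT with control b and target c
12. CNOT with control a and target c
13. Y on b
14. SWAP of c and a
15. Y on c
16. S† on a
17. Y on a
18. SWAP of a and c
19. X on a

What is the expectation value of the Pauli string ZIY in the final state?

In the final state, ZIY has expectation -1.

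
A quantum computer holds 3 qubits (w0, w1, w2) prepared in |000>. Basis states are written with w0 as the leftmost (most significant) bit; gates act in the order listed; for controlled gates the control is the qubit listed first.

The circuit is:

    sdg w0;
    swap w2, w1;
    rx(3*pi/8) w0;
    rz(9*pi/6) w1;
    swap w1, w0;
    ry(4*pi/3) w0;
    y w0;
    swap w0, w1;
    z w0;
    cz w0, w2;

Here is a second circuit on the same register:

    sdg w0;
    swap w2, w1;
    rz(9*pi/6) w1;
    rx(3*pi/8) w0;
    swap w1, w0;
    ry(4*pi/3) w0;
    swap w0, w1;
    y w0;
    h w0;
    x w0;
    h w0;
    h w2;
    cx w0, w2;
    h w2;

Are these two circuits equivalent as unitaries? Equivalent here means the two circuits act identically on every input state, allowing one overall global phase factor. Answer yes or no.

No: there is an input state on which the two circuits produce genuinely different outputs (not merely differing by a phase).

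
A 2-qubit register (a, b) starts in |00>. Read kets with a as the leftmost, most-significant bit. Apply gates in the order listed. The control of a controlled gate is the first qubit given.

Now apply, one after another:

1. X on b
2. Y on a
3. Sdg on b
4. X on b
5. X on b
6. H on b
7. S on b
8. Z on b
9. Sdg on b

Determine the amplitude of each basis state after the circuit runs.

After the circuit, the state carries amplitude 0 on |00>, 0 on |01>, sqrt(2)/2 on |10>, sqrt(2)/2 on |11>.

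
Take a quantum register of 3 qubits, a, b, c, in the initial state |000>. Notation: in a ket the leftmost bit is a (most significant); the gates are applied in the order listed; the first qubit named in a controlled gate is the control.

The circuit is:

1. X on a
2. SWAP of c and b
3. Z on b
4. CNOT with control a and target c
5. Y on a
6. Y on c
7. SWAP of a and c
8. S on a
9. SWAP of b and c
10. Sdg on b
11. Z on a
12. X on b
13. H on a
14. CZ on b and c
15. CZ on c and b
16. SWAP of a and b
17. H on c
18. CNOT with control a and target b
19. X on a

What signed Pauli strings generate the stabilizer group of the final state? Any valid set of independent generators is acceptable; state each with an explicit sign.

The final state is stabilized by the group generated by +IXI, +IIX, +ZII; other independent generating sets are equally valid.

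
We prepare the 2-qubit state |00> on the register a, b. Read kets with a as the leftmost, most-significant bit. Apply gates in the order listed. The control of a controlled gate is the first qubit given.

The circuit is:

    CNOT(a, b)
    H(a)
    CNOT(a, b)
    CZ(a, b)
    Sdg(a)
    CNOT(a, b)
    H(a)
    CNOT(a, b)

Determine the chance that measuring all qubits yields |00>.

The probability of measuring |00> is 1/2.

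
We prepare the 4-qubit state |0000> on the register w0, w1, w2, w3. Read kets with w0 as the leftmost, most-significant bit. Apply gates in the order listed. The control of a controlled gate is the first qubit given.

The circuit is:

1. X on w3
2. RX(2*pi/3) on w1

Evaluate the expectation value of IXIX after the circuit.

The expectation value of IXIX is 0.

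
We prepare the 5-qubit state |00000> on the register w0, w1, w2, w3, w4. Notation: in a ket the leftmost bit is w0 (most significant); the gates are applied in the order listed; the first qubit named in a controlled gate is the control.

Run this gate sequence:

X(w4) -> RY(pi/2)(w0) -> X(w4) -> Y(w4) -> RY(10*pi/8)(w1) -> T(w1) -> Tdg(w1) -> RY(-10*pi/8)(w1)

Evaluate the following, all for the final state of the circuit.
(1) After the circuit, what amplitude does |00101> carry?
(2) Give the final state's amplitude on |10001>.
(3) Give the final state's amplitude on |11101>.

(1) The amplitude on |00101> is 0. Key observation: gates 5-8 undo each other exactly, leaving only the rest of the circuit to track.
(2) The final state's coefficient on |10001> equals sqrt(2)*I/2.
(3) |11101> carries amplitude 0 in the final state.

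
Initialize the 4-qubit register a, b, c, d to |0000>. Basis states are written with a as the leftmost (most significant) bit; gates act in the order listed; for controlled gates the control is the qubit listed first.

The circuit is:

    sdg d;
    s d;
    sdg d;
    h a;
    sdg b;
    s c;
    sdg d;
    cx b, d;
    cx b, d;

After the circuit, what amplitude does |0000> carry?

|0000> carries amplitude sqrt(2)/2 in the final state. Key observation: steps 8-9 multiply out to the identity, so the circuit reduces to the remaining gates.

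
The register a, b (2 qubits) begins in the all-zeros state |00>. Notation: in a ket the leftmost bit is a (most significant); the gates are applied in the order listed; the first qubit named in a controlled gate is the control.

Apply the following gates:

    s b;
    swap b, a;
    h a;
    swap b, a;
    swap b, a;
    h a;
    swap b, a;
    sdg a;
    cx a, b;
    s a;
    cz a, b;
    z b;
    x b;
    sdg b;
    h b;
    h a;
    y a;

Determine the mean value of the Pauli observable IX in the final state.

In the final state, IX has expectation -1. Key observation: gates 2-7 undo each other exactly, leaving only the rest of the circuit to track.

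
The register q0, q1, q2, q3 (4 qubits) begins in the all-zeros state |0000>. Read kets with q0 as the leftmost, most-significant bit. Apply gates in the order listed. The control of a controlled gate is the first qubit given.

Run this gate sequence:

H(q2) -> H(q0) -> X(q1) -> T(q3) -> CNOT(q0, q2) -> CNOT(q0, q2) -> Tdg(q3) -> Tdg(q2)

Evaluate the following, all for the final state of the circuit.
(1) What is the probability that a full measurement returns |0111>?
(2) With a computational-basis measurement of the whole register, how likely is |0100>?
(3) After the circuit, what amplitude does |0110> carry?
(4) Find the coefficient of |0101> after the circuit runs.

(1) A full measurement returns |0111> with probability 0. Key observation: the block from step 4 through step 7 cancels to the identity and can be dropped.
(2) Outcome |0100> occurs with probability 1/4.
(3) |0110> carries amplitude -exp(3*I*pi/4)/2 in the final state.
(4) |0101> carries amplitude 0 in the final state.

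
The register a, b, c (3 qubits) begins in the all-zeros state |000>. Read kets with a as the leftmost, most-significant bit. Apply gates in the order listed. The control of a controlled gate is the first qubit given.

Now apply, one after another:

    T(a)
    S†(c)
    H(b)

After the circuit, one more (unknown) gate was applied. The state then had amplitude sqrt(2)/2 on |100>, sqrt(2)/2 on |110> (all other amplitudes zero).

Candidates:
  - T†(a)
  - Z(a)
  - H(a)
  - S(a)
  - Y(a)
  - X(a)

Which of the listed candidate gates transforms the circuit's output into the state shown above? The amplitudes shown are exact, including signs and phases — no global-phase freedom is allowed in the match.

It was X(a) that produced the state shown.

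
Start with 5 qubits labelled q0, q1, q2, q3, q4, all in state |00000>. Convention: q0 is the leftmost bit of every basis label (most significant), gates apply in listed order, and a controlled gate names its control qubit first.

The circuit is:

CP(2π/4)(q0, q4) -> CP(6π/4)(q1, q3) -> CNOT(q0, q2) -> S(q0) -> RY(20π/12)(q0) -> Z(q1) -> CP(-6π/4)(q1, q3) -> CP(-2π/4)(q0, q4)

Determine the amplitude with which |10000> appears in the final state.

|10000> carries amplitude 1/2 in the final state.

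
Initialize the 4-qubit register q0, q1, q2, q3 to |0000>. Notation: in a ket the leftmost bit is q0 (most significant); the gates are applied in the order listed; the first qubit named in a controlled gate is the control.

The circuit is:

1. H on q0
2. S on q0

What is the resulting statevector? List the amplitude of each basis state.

After the circuit, the state carries amplitude sqrt(2)/2 on |0000>, sqrt(2)*I/2 on |1000>, and 0 on every other basis state.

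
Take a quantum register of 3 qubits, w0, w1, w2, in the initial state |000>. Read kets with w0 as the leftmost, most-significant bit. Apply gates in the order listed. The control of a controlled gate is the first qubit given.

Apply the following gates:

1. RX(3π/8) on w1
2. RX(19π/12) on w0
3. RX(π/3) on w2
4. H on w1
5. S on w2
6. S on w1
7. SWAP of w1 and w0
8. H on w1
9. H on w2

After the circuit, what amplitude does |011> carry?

The amplitude on |011> is -sqrt(6)*sqrt(sqrt(2)/4 + 1/2)*cos(3*pi/16)/16 - 3*sqrt(2)*sqrt(1/2 - sqrt(2)/4)*cos(3*pi/16)/16 - sqrt(6)*sqrt(sqrt(2)/4 + 1/2)*sin(3*pi/16)/16 - sqrt(6)*sqrt(1/2 - sqrt(2)/4)*sin(3*pi/16)/16 + sqrt(2)*sqrt(1/2 - sqrt(2)/4)*sin(3*pi/16)/16 + sqrt(6)*sqrt(1/2 - sqrt(2)/4)*cos(3*pi/16)/16 + sqrt(2)*sqrt(sqrt(2)/4 + 1/2)*cos(3*pi/16)/16 + 3*sqrt(2)*sqrt(sqrt(2)/4 + 1/2)*sin(3*pi/16)/16 - sqrt(6)*I*sqrt(sqrt(2)/4 + 1/2)*cos(3*pi/16)/16 - sqrt(6)*I*sqrt(1/2 - sqrt(2)/4)*cos(3*pi/16)/16 - sqrt(2)*I*sqrt(sqrt(2)/4 + 1/2)*sin(3*pi/16)/16 - sqrt(6)*I*sqrt(1/2 - sqrt(2)/4)*sin(3*pi/16)/16 + sqrt(2)*I*sqrt(1/2 - sqrt(2)/4)*cos(3*pi/16)/16 + 3*sqrt(2)*I*sqrt(1/2 - sqrt(2)/4)*sin(3*pi/16)/16 + sqrt(6)*I*sqrt(sqrt(2)/4 + 1/2)*sin(3*pi/16)/16 + 3*sqrt(2)*I*sqrt(sqrt(2)/4 + 1/2)*cos(3*pi/16)/16.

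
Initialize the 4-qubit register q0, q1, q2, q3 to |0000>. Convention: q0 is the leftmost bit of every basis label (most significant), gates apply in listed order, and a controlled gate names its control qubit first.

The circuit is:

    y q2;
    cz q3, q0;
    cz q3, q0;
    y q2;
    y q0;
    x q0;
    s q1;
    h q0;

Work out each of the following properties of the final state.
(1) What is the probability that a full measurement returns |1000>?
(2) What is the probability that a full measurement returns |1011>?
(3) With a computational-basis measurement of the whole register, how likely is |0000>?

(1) The probability of measuring |1000> is 1/2. Key observation: steps 1-4 multiply out to the identity, so the circuit reduces to the remaining gates.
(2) Outcome |1011> occurs with probability 0.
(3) A full measurement returns |0000> with probability 1/2.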